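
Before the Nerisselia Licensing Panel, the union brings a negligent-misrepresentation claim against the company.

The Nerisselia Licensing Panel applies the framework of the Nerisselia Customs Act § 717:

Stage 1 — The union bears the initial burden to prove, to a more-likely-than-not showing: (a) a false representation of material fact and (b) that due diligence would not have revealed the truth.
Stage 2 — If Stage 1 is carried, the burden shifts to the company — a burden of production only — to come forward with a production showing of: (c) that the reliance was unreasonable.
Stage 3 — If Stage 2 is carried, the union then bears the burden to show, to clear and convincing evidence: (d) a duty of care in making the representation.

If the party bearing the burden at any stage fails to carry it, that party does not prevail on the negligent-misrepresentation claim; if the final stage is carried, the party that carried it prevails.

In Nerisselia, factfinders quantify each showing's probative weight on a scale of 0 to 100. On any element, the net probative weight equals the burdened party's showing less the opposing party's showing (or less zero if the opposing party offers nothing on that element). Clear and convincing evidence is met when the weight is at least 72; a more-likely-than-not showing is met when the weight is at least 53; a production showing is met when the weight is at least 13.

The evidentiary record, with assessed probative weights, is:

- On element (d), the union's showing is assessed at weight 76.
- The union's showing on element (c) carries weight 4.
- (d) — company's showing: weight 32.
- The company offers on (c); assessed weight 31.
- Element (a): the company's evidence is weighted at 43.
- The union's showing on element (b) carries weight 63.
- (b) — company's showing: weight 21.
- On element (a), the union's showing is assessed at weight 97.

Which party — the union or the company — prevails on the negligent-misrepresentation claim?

company

Stage 1 — burden on union; standard: a more-likely-than-not showing (weight is at least 53).
    (a): 97 − 43 = 54 ≥ 53 [met]
    (b): 63 − 21 = 42 < 53 [not met]
  Not every element is met, so the union fails to carry Stage 1.
The company prevails.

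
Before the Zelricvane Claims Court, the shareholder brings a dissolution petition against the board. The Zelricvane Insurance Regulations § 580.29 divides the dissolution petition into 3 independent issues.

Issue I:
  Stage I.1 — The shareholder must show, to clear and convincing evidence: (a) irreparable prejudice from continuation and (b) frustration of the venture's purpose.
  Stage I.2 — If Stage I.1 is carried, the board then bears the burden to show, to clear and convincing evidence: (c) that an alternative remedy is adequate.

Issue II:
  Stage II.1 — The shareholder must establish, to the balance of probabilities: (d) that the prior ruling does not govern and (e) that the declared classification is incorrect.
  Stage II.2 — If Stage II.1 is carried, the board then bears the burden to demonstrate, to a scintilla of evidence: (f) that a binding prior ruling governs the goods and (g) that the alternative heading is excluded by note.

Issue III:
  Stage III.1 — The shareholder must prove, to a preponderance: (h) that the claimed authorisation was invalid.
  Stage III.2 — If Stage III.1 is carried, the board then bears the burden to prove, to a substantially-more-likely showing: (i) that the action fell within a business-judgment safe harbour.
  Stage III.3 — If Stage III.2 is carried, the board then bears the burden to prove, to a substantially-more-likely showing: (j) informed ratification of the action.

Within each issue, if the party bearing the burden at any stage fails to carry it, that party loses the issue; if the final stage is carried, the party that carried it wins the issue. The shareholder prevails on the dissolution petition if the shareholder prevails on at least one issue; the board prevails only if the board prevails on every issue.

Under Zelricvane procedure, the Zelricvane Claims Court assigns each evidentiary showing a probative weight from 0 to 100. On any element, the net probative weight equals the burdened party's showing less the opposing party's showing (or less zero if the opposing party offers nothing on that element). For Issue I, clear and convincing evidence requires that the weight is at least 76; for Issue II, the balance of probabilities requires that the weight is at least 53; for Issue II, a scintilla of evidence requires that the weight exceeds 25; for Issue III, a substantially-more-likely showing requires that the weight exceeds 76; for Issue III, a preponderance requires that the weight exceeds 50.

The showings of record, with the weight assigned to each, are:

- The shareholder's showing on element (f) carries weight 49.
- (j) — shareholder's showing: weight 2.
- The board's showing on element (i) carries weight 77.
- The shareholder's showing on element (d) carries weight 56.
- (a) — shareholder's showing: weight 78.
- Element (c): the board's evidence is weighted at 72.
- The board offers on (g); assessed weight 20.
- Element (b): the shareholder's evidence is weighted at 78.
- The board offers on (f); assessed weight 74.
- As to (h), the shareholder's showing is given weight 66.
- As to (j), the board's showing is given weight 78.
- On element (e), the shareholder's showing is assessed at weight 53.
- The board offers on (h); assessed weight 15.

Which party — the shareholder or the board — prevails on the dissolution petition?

shareholder

— Issue I —
Stage I.1 — burden on shareholder; standard: clear and convincing evidence (weight is at least 76).
    (a): 78 ≥ 76 [met]
    (b): 78 ≥ 76 [met]
  Stage I.1 carried; the burden shifts to the board.
Stage I.2 — burden on board; standard: clear and convincing evidence (weight is at least 76).
    (c): 72 < 76 [not met]
  Not every element is met, so the board fails to carry Stage I.2.
The analysis ends at Stage I.2; the shareholder prevails on this issue.
— Issue II —
At Stage II.1 the shareholder must meet the balance of probabilities (weight is at least 53): on (d) the weight is 56, which does reach 53, so (d) meets the standard; on (e) the weight is 53, which does reach 53, so (e) meets the standard.
  All elements met. The burden passes to the board.
At Stage II.2 the board must meet a scintilla of evidence (weight exceeds 25): on (f) the weight is 74 less the opposing 49 gives net 25, ≤ 25, so (f) does not meet the standard; on (g) the weight is 20, which does not exceed 25, so (g) does not meet the standard.
  The board does not carry Stage II.2.
The analysis ends at Stage II.2; the shareholder prevails on this issue.
— Issue III —
Stage III.1 (shareholder, a preponderance, weight exceeds 50): (h) net 66−15=51 > 50 — meets.
  All elements met. The burden passes to the board.
Stage III.2 (board, a substantially-more-likely showing, weight exceeds 76): (i) 77 > 76 — meets.
  Stage III.2 is satisfied; the board continues to bear the burden.
Stage III.3 (board, a substantially-more-likely showing, weight exceeds 76): (j) net 78−2=76 ≤ 76 — fails.
  Not every element is met, so the board fails to carry Stage III.3.
The shareholder prevails on this issue.
Per-issue: Issue I → shareholder; Issue II → shareholder; Issue III → shareholder. The shareholder must prevail on at least one issue; overall, the shareholder prevails.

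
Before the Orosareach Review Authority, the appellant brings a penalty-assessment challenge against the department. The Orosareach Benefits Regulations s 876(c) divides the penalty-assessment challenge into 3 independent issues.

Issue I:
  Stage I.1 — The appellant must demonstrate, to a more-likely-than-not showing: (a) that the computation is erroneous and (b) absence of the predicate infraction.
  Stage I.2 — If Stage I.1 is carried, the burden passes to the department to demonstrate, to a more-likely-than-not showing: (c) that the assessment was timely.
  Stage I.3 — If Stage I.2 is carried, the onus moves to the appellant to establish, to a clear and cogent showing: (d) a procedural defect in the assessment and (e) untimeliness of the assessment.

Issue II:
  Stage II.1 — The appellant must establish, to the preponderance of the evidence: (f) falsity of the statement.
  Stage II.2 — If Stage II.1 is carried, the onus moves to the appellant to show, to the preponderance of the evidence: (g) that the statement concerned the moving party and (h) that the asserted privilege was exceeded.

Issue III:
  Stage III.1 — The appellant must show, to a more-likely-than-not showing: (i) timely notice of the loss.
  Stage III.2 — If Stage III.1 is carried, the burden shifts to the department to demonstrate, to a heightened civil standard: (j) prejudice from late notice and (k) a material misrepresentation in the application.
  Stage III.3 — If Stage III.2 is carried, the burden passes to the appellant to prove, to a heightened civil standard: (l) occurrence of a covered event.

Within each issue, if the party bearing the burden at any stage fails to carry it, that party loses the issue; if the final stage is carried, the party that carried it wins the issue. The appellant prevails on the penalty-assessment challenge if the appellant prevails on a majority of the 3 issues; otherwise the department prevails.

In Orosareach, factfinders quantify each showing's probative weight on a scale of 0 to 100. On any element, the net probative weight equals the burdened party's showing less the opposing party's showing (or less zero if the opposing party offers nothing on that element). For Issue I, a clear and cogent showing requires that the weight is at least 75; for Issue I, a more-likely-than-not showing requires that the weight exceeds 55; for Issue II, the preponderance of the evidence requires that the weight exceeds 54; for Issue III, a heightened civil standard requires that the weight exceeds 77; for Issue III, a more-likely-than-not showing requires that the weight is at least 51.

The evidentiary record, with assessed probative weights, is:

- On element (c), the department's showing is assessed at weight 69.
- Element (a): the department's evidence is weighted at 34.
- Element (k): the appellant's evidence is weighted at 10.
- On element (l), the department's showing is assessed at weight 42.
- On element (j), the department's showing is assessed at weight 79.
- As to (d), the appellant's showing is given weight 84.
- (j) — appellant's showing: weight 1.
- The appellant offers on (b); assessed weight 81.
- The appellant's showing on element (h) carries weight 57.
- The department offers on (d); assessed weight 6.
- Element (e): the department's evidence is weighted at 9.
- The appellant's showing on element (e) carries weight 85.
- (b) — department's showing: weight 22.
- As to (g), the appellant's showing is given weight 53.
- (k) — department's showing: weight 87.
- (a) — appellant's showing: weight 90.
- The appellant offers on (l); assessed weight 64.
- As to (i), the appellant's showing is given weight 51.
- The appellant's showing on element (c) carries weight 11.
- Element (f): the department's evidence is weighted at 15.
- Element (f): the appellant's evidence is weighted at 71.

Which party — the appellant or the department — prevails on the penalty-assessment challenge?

— Issue I —
Stage I.1 — burden on appellant; standard: a more-likely-than-not showing (weight exceeds 55).
    (a): 90 − 34 = 56 > 55 [met]
    (b): 81 − 22 = 59 > 55 [met]
  Stage I.1 carried; the burden shifts to the department.
Stage I.2 — burden on department; standard: a more-likely-than-not showing (weight exceeds 55).
    (c): 69 − 11 = 58 > 55 [met]
  The department carries Stage I.2; the appellant now bears the burden.
Stage I.3 — burden on appellant; standard: a clear and cogent showing (weight is at least 75).
    (d): 84 − 6 = 78 ≥ 75 [met]
    (e): 85 − 9 = 76 ≥ 75 [met]
  Stage I.3 carried; the final stage is satisfied.
All stages carried — the appellant prevails on this issue.
— Issue II —
At Stage II.1 the appellant must meet the preponderance of the evidence (weight exceeds 54): on (f) the weight is 71 less the opposing 15 gives net 56, which does exceed 54, so (f) meets the standard.
  Stage II.1 carried; the burden remains with the appellant.
At Stage II.2 the appellant must meet the preponderance of the evidence (weight exceeds 54): on (g) the weight is 53, ≤ 54, so (g) does not meet the standard; on (h) the weight is 57, which does exceed 54, so (h) meets the standard.
  The appellant does not carry Stage II.2.
The department prevails on this issue.
— Issue III —
Stage III.1 — burden on appellant; standard: a more-likely-than-not showing (weight is at least 51).
    (i): 51 ≥ 51 [met]
  The appellant carries Stage III.1; the department now bears the burden.
Stage III.2 — burden on department; standard: a heightened civil standard (weight exceeds 77).
    (j): 79 − 1 = 78 > 77 [met]
    (k): 87 − 10 = 77 ≤ 77 [not met]
  The department does not carry Stage III.2.
The analysis ends at Stage III.2; the appellant prevails on this issue.
Per-issue: Issue I → appellant; Issue II → department; Issue III → appellant. The appellant must prevail on a majority of issues; overall, the appellant prevails.

appellant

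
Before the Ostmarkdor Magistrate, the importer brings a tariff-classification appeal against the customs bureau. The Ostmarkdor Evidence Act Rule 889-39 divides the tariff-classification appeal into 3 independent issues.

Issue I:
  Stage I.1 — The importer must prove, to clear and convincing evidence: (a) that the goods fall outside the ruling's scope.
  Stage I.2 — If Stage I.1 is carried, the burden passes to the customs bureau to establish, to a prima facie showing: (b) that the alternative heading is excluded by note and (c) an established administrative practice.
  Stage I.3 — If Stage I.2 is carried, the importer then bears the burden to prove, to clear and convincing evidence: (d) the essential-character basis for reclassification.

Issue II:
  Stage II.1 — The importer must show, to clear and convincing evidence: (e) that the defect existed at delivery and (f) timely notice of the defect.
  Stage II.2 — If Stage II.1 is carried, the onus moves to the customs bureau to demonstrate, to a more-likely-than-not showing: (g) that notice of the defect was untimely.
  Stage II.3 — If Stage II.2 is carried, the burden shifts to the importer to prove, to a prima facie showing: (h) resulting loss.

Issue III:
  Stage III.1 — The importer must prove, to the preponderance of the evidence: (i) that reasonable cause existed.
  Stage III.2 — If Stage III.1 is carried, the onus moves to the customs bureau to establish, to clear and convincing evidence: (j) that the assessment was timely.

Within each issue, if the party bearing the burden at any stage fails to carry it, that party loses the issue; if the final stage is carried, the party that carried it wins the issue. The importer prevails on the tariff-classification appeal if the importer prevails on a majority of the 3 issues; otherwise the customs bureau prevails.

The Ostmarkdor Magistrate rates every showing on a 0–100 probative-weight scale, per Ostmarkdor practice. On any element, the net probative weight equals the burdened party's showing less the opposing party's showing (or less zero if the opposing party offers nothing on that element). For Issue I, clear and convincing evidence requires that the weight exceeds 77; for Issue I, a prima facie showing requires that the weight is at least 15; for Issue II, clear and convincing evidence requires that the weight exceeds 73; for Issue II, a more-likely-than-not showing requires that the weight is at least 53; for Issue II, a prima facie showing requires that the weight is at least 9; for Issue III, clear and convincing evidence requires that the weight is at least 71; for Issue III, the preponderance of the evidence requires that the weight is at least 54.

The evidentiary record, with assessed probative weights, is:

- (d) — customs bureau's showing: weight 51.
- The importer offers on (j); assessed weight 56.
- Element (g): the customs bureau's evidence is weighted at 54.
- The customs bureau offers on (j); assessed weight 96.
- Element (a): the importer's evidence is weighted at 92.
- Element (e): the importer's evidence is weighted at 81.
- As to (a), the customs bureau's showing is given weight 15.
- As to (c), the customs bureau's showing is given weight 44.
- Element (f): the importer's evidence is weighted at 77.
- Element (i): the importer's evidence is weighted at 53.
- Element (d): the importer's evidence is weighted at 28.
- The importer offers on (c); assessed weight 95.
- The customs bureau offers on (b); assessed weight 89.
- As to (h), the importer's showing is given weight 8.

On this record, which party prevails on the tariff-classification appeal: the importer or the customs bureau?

customs bureau

— Issue I —
At Stage I.1 the importer must meet clear and convincing evidence (weight exceeds 77): on (a) the weight is 92 less the opposing 15 gives net 77, ≤ 77, so (a) does not meet the standard.
  Not every element is met, so the importer fails to carry Stage I.1.
So the customs bureau prevails on this issue.
— Issue II —
Stage II.1 — burden on importer; standard: clear and convincing evidence (weight exceeds 73).
    (e): 81 > 73 [met]
    (f): 77 > 73 [met]
  Stage II.1 carried; the burden shifts to the customs bureau.
Stage II.2 — burden on customs bureau; standard: a more-likely-than-not showing (weight is at least 53).
    (g): 54 ≥ 53 [met]
  Stage II.2 carried; the burden shifts to the importer.
Stage II.3 — burden on importer; standard: a prima facie showing (weight is at least 9).
    (h): 8 < 9 [not met]
  Not every element is met, so the importer fails to carry Stage II.3.
The analysis ends at Stage II.3; the customs bureau prevails on this issue.
— Issue III —
Stage III.1 — burden on importer; standard: the preponderance of the evidence (weight is at least 54).
    (i): 53 < 54 [not met]
  Stage III.1 not carried; the importer fails its burden.
So the customs bureau prevails on this issue.
Per-issue: Issue I → customs bureau; Issue II → customs bureau; Issue III → customs bureau. The importer must prevail on a majority of issues; overall, the customs bureau prevails.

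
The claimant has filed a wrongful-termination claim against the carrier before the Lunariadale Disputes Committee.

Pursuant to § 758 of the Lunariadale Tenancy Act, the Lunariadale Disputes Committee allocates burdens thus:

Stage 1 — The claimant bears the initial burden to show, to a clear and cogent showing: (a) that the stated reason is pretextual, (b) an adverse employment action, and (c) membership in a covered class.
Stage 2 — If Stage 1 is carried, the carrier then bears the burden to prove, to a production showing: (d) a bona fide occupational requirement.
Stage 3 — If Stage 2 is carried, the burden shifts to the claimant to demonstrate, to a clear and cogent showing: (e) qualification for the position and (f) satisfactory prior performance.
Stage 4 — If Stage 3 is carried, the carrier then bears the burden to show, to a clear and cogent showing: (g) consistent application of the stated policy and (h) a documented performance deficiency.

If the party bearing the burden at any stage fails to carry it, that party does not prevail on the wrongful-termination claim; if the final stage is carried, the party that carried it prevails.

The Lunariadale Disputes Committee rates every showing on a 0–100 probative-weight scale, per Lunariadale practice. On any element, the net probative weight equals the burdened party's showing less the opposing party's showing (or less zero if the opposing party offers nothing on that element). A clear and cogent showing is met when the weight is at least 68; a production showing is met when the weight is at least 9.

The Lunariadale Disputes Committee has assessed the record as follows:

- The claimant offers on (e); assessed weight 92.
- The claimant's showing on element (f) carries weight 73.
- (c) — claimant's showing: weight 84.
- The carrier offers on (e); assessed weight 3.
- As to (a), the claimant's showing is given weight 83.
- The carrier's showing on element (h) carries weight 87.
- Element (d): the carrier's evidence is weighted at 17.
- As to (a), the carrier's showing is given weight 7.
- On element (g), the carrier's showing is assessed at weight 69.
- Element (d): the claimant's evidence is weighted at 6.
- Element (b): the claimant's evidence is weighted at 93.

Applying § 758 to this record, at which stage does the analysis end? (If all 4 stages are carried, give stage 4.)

Stage 1 (claimant, a clear and cogent showing, weight is at least 68): (a) net 83−7=76 ≥ 68 — meets; (b) 93 ≥ 68 — meets; (c) 84 ≥ 68 — meets.
  Stage 1 is satisfied; the onus moves to the carrier.
Stage 2 (carrier, a production showing, weight is at least 9): (d) net 17−6=11 ≥ 9 — meets.
  Stage 2 carried; the burden shifts to the claimant.
Stage 3 (claimant, a clear and cogent showing, weight is at least 68): (e) net 92−3=89 ≥ 68 — meets; (f) 73 ≥ 68 — meets.
  Stage 3 carried; the burden shifts to the carrier.
Stage 4 (carrier, a clear and cogent showing, weight is at least 68): (g) 69 ≥ 68 — meets; (h) 87 ≥ 68 — meets.
  All elements met at the final stage.
All stages carried — the carrier prevails.

stage 4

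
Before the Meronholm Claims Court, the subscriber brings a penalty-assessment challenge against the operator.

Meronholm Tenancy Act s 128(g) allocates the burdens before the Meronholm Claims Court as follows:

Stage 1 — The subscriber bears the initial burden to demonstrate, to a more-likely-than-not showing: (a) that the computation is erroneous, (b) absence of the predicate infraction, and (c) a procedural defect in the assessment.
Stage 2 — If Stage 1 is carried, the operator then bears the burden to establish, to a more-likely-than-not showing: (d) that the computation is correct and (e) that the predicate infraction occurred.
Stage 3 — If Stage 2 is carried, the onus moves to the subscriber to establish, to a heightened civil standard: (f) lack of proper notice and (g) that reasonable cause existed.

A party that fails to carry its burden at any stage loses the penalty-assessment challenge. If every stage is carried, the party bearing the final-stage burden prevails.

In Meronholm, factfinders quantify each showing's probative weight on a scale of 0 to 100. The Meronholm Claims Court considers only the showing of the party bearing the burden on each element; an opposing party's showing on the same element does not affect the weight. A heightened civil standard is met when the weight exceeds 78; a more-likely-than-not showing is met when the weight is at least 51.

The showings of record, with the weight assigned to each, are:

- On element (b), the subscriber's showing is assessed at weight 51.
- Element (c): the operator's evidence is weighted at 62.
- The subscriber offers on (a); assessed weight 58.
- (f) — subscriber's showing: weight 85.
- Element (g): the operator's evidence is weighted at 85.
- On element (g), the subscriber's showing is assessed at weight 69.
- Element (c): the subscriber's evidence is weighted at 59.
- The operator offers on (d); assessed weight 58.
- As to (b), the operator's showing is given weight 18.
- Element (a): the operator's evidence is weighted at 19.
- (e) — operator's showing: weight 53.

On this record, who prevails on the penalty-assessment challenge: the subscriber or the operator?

Stage 1 — burden on subscriber; standard: a more-likely-than-not showing (weight is at least 51).
    (a): 58 (operator's 19 disregarded) ≥ 51 [met]
    (b): 51 (operator's 18 disregarded) ≥ 51 [met]
    (c): 59 (operator's 62 disregarded) ≥ 51 [met]
  Stage 1 carried; the burden shifts to the operator.
Stage 2 — burden on operator; standard: a more-likely-than-not showing (weight is at least 51).
    (d): 58 ≥ 51 [met]
    (e): 53 ≥ 51 [met]
  Stage 2 carried; the burden shifts to the subscriber.
Stage 3 — burden on subscriber; standard: a heightened civil standard (weight exceeds 78).
    (f): 85 > 78 [met]
    (g): 69 (operator's 85 disregarded) ≤ 78 [not met]
  The subscriber does not carry Stage 3.
So the operator prevails.

operator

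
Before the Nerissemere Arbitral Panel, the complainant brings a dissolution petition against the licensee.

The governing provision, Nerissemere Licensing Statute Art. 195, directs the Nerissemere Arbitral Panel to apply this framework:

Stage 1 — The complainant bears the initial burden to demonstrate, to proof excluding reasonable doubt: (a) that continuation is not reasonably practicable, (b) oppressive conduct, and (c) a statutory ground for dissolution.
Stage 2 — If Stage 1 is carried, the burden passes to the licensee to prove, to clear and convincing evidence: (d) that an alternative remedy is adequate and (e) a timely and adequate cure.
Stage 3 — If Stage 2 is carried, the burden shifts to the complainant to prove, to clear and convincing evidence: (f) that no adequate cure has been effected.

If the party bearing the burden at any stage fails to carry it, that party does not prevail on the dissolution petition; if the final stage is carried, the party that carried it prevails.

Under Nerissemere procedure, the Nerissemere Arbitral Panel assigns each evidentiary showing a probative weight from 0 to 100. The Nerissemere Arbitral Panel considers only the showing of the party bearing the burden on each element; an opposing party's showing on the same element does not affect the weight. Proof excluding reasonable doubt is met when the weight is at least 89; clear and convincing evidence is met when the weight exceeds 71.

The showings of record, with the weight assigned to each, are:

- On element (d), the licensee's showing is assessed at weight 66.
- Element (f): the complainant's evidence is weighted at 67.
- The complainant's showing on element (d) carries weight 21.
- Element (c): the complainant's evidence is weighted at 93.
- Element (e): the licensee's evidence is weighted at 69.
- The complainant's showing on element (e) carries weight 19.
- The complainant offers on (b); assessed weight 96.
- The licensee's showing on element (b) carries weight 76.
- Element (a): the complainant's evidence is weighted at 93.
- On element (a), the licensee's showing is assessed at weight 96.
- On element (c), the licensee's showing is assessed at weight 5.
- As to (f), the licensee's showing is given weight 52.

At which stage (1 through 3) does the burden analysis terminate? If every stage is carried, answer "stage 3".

Stage 1 (complainant, proof excluding reasonable doubt, weight is at least 89): (a) 93 (licensee's 96 disregarded) ≥ 89 — meets; (b) 96 (licensee's 76 disregarded) ≥ 89 — meets; (c) 93 (licensee's 5 disregarded) ≥ 89 — meets.
  Stage 1 carried; the burden shifts to the licensee.
Stage 2 (licensee, clear and convincing evidence, weight exceeds 71): (d) 66 (complainant's 21 disregarded) ≤ 71 — fails; (e) 69 (complainant's 19 disregarded) ≤ 71 — fails.
  The licensee does not carry Stage 2.
The analysis ends at Stage 2; the complainant prevails.

stage 2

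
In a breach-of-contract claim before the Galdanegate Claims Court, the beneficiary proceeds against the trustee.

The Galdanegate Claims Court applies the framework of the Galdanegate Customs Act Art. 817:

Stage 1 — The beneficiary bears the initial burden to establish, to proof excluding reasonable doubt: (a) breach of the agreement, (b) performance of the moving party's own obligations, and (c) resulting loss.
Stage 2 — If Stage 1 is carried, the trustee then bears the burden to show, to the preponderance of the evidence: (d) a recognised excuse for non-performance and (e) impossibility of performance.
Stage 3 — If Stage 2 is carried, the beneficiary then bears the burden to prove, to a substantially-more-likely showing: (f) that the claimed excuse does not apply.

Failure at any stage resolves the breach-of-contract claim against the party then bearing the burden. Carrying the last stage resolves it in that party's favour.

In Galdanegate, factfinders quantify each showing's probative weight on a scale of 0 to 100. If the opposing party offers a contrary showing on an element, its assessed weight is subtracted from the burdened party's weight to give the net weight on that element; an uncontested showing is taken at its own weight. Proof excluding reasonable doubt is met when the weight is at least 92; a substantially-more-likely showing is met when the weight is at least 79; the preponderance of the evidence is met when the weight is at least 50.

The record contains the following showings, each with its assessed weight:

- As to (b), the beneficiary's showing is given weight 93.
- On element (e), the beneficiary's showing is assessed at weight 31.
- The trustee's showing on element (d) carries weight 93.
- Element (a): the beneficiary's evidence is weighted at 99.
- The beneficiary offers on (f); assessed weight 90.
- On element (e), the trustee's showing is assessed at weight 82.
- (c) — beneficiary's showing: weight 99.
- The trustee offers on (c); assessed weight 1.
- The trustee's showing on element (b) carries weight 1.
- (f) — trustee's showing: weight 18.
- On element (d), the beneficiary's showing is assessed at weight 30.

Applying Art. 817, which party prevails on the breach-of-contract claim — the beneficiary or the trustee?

trustee

At Stage 1 the beneficiary must meet proof excluding reasonable doubt (weight is at least 92): on (a) the weight is 99, which does reach 92, so (a) meets the standard; on (b) the weight is 93 less the opposing 1 gives net 92, ≥ 92, so (b) meets the standard; on (c) the weight is 99 less the opposing 1 gives net 98, which does reach 92, so (c) meets the standard.
  Stage 1 is satisfied; the onus moves to the trustee.
At Stage 2 the trustee must meet the preponderance of the evidence (weight is at least 50): on (d) the weight is 93 less the opposing 30 gives net 63, ≥ 50, so (d) meets the standard; on (e) the weight is 82 less the opposing 31 gives net 51, which does reach 50, so (e) meets the standard.
  Stage 2 is satisfied; the onus moves to the beneficiary.
At Stage 3 the beneficiary must meet a substantially-more-likely showing (weight is at least 79): on (f) the weight is 90 less the opposing 18 gives net 72, < 79, so (f) does not meet the standard.
  The beneficiary does not carry Stage 3.
The analysis ends at Stage 3; the trustee prevails.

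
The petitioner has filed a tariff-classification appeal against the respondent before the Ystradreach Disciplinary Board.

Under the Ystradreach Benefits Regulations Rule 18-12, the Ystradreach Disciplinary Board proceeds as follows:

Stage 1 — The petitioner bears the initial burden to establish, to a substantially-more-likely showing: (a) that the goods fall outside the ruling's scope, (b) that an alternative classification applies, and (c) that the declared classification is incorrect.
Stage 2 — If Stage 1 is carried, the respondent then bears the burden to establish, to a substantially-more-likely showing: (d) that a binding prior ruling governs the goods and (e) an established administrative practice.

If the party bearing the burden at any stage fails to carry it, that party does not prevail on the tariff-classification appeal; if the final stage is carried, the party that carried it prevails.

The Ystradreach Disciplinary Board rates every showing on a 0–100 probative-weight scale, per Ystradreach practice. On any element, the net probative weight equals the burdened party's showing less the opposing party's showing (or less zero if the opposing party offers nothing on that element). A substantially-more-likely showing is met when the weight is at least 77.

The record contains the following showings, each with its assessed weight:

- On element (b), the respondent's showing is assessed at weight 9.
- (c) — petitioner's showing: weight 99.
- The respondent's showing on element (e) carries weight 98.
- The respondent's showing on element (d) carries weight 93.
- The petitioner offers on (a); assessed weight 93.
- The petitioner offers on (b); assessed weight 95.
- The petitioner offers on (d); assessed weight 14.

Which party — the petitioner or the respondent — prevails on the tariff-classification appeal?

Stage 1 — burden on petitioner; standard: a substantially-more-likely showing (weight is at least 77).
    (a): 93 ≥ 77 [met]
    (b): 95 − 9 = 86 ≥ 77 [met]
    (c): 99 ≥ 77 [met]
  All elements met. The burden passes to the respondent.
Stage 2 — burden on respondent; standard: a substantially-more-likely showing (weight is at least 77).
    (d): 93 − 14 = 79 ≥ 77 [met]
    (e): 98 ≥ 77 [met]
  Stage 2 carried; the final stage is satisfied.
All stages carried — the respondent prevails.

respondent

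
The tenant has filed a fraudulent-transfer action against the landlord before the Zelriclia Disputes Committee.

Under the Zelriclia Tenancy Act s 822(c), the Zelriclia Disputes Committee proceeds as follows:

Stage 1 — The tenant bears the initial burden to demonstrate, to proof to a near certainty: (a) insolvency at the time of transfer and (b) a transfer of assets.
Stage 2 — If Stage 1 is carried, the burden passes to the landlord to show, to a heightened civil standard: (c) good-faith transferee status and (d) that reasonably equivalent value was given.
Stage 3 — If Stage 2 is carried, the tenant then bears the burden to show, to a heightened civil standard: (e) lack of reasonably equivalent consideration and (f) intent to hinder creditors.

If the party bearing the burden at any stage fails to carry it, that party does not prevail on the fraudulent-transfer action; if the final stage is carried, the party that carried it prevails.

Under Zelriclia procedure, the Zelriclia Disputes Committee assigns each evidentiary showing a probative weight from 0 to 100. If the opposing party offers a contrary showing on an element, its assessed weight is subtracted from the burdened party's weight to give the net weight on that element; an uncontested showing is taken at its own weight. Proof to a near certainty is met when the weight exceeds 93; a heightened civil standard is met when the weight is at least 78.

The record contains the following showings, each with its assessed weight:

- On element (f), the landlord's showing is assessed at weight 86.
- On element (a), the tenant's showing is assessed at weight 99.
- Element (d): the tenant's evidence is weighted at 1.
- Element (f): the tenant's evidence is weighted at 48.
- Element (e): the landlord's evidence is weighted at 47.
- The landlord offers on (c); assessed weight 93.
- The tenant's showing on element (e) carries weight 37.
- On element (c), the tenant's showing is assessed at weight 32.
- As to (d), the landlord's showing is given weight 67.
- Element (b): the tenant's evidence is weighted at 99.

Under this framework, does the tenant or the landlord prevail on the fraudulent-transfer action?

tenant

Stage 1 (tenant, proof to a near certainty, weight exceeds 93): (a) 99 > 93 — meets; (b) 99 > 93 — meets.
  The tenant carries Stage 1; the landlord now bears the burden.
Stage 2 (landlord, a heightened civil standard, weight is at least 78): (c) net 93−32=61 < 78 — fails; (d) net 67−1=66 < 78 — fails.
  Not every element is met, so the landlord fails to carry Stage 2.
The tenant prevails.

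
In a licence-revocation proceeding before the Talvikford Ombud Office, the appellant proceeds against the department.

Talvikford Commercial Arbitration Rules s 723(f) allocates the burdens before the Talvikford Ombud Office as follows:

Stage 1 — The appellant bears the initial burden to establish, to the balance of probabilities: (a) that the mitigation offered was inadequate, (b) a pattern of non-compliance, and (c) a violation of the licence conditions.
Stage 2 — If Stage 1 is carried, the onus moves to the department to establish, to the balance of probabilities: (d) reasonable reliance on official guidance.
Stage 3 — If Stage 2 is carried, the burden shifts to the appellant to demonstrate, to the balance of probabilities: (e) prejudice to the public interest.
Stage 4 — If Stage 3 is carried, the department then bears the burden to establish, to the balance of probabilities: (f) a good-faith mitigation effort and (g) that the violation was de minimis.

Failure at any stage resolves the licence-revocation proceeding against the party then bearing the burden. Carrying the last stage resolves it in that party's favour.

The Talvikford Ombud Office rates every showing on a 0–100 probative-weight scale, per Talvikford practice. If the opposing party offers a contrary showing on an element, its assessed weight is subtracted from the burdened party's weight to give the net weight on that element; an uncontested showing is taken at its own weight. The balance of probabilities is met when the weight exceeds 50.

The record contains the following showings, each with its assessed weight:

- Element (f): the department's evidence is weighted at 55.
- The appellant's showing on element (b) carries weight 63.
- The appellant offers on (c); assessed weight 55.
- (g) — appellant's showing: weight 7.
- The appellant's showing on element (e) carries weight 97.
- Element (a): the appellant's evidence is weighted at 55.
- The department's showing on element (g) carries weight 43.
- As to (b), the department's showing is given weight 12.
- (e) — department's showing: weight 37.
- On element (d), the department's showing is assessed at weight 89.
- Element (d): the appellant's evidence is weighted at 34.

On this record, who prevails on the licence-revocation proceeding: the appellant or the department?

Stage 1 — burden on appellant; standard: the balance of probabilities (weight exceeds 50).
    (a): 55 > 50 [met]
    (b): 63 − 12 = 51 > 50 [met]
    (c): 55 > 50 [met]
  The appellant carries Stage 1; the department now bears the burden.
Stage 2 — burden on department; standard: the balance of probabilities (weight exceeds 50).
    (d): 89 − 34 = 55 > 50 [met]
  The department carries Stage 2; the appellant now bears the burden.
Stage 3 — burden on appellant; standard: the balance of probabilities (weight exceeds 50).
    (e): 97 − 37 = 60 > 50 [met]
  Stage 3 carried; the burden shifts to the department.
Stage 4 — burden on department; standard: the balance of probabilities (weight exceeds 50).
    (f): 55 > 50 [met]
    (g): 43 − 7 = 36 ≤ 50 [not met]
  Stage 4 not carried; the department fails its burden.
The appellant prevails.

appellant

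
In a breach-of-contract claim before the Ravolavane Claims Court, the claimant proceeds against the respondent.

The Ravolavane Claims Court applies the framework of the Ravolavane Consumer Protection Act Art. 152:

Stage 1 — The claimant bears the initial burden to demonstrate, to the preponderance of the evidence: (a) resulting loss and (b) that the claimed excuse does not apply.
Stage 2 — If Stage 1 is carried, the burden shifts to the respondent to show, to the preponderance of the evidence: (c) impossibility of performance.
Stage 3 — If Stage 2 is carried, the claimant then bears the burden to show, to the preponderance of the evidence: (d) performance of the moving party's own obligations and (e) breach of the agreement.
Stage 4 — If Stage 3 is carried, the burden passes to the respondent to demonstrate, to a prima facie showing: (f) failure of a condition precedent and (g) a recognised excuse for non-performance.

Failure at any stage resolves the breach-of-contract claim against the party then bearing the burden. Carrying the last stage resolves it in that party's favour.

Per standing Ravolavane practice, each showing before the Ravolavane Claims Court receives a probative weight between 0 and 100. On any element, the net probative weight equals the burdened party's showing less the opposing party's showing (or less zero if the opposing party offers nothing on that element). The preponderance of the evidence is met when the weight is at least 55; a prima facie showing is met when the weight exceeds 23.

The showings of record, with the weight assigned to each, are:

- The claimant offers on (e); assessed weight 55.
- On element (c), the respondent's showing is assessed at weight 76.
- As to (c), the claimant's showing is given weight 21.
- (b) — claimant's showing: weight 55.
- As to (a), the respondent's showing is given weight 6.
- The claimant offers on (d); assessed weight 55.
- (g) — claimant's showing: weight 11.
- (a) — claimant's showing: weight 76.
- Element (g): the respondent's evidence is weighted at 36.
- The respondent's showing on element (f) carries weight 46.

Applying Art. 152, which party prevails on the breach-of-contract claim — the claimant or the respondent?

Stage 1 (claimant, the preponderance of the evidence, weight is at least 55): (a) net 76−6=70 ≥ 55 — meets; (b) 55 ≥ 55 — meets.
  All elements met. The burden passes to the respondent.
Stage 2 (respondent, the preponderance of the evidence, weight is at least 55): (c) net 76−21=55 ≥ 55 — meets.
  The respondent carries Stage 2; the claimant now bears the burden.
Stage 3 (claimant, the preponderance of the evidence, weight is at least 55): (d) 55 ≥ 55 — meets; (e) 55 ≥ 55 — meets.
  The claimant carries Stage 3; the respondent now bears the burden.
Stage 4 (respondent, a prima facie showing, weight exceeds 23): (f) 46 > 23 — meets; (g) net 36−11=25 > 23 — meets.
  All elements met at the final stage.
All stages carried — the respondent prevails.

respondent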